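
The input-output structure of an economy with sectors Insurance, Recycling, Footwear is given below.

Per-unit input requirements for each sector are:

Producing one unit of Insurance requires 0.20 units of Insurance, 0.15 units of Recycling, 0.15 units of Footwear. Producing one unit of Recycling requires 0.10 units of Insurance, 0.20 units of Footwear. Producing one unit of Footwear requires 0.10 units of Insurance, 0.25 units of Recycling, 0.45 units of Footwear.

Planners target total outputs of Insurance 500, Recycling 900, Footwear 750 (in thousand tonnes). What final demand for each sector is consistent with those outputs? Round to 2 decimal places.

d_I = 235.00, d_R = 637.50, d_F = 157.50

I − A =
  [   0.80    -0.10    -0.10]
  [  -0.15     1.00    -0.25]
  [  -0.15    -0.20     0.55]
d = (I − A) x:
  d_I = (+0.80)·500 + (-0.10)·900 + (-0.10)·750 = 235.00
  d_R = (-0.15)·500 + (+1.00)·900 + (-0.25)·750 = 637.50
  d_F = (-0.15)·500 + (-0.20)·900 + (+0.55)·750 = 157.50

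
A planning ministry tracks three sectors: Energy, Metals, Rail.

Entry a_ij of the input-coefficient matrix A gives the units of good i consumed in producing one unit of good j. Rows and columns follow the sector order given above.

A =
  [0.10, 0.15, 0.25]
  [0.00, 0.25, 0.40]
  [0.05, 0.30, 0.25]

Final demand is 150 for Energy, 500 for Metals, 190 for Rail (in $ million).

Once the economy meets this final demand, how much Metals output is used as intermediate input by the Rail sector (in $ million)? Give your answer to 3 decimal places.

I − A =
  [   0.90    -0.15    -0.25]
  [   0.00     0.75    -0.40]
  [  -0.05    -0.30     0.75]
Cofactors of I−A, C_ij = (−1)^(i+j)·(minor ij) (rows/columns in the sector order above):
  C_11 = (0.75)(0.75) − (-0.40)(-0.30) = 0.4425
  C_12 = −[(0.00)(0.75) − (-0.40)(-0.05)] = 0.0200
  C_13 = (0.00)(-0.30) − (0.75)(-0.05) = 0.0375
  C_21 = −[(-0.15)(0.75) − (-0.25)(-0.30)] = 0.1875
  C_22 = (0.90)(0.75) − (-0.25)(-0.05) = 0.6625
  C_23 = −[(0.90)(-0.30) − (-0.15)(-0.05)] = 0.2775
  C_31 = (-0.15)(-0.40) − (-0.25)(0.75) = 0.2475
  C_32 = −[(0.90)(-0.40) − (-0.25)(0.00)] = 0.3600
  C_33 = (0.90)(0.75) − (-0.15)(0.00) = 0.6750
det(I−A) = Σ_j (I−A)_1j·C_1j = (0.90)(0.4425) + (-0.15)(0.0200) + (-0.25)(0.0375) = 0.385875
adj(I−A) = Cᵀ =
  [ 0.4425   0.1875   0.2475]
  [ 0.0200   0.6625   0.3600]
  [ 0.0375   0.2775   0.6750]
(I − A)⁻¹ = adj(I−A) / det(I−A) ≈
  [   1.1467     0.4859     0.6414]
  [   0.0518     1.7169     0.9329]
  [   0.0972     0.7191     1.7493]
First solve x = (I − A)⁻¹ d = adj(I−A)·d / det(I−A); in particular x_R = (0.0375·150 + 0.2775·500 + 0.6750·190) / 0.385875 = 272.625 / 0.385875 ≈ 706.51118.
Intermediate flow from M to R: z_MR = a_MR · x_R = 0.40 × 272.625 / 0.385875 = 109.05 / 0.385875 ≈ 282.604.

z_MR = 282.604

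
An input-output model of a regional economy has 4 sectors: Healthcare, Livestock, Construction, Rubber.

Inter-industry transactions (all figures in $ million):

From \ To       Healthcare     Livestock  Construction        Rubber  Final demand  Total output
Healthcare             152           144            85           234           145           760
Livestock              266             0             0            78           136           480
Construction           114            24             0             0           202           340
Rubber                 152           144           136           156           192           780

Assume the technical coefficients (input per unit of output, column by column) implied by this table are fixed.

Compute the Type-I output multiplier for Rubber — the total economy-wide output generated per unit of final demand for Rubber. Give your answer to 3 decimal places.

m_4 = 3.236

Technical coefficients a_ij = z_ij / X_j:
  a_11 = 152/760 = 0.20, a_21 = 266/760 = 0.35, a_31 = 114/760 = 0.15, a_41 = 152/760 = 0.20
  a_12 = 144/480 = 0.30, a_22 = 0/480 = 0.00, a_32 = 24/480 = 0.05, a_42 = 144/480 = 0.30
  a_13 = 85/340 = 0.25, a_23 = 0/340 = 0.00, a_33 = 0/340 = 0.00, a_43 = 136/340 = 0.40
  a_14 = 234/780 = 0.30, a_24 = 78/780 = 0.10, a_34 = 0/780 = 0.00, a_44 = 156/780 = 0.20
I − A =
  [   0.80    -0.30    -0.25    -0.30]
  [  -0.35     1.00     0.00    -0.10]
  [  -0.15    -0.05     1.00     0.00]
  [  -0.20    -0.30    -0.40     0.80]
Compute the cofactors C_ij = (−1)^(i+j)·(3×3 minor ij) of I−A; the adjugate is their transpose:
adj(I−A) = Cᵀ =
  [ 0.768000   0.346000   0.324500   0.331250]
  [ 0.306000   0.532000   0.149000   0.181250]
  [ 0.130500   0.078500   0.434500   0.058750]
  [ 0.372000   0.325250   0.354250   0.653125]
det(I−A) = Σ_j (I−A)_1j·C_1j = (0.80)(0.768000) + (-0.30)(0.306000) + (-0.25)(0.130500) + (-0.30)(0.372000) = 0.378375
(I − A)⁻¹ = adj(I−A) / det(I−A) ≈
  [   2.0297     0.9144     0.8576     0.8755]
  [   0.8087     1.4060     0.3938     0.4790]
  [   0.3449     0.2075     1.1483     0.1553]
  [   0.9832     0.8596     0.9362     1.7261]
The output multiplier for sector j is the column-j sum of the Leontief inverse (I − A)⁻¹ = adj(I−A) / det(I−A).
Column 4 of adj(I−A): (0.331250, 0.181250, 0.058750, 0.653125); det(I−A) = 0.378375.
m_4 = (0.331250 + 0.181250 + 0.058750 + 0.653125) / 0.378375 = 1.224375 / 0.378375 ≈ 3.236.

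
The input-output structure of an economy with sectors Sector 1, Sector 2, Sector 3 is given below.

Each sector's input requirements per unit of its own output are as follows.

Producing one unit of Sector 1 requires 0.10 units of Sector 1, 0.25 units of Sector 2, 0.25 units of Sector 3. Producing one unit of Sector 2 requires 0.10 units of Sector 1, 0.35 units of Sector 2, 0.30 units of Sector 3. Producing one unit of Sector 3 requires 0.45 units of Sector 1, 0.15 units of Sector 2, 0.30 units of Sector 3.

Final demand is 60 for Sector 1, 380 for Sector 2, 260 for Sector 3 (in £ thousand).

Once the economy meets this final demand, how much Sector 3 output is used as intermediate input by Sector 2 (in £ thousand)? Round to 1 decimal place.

I − A =
  [   0.90    -0.10    -0.45]
  [  -0.25     0.65    -0.15]
  [  -0.25    -0.30     0.70]
Cofactors of I−A, C_ij = (−1)^(i+j)·(minor ij) (rows/columns in the sector order above):
  C_11 = (0.65)(0.70) − (-0.15)(-0.30) = 0.4100
  C_12 = −[(-0.25)(0.70) − (-0.15)(-0.25)] = 0.2125
  C_13 = (-0.25)(-0.30) − (0.65)(-0.25) = 0.2375
  C_21 = −[(-0.10)(0.70) − (-0.45)(-0.30)] = 0.2050
  C_22 = (0.90)(0.70) − (-0.45)(-0.25) = 0.5175
  C_23 = −[(0.90)(-0.30) − (-0.10)(-0.25)] = 0.2950
  C_31 = (-0.10)(-0.15) − (-0.45)(0.65) = 0.3075
  C_32 = −[(0.90)(-0.15) − (-0.45)(-0.25)] = 0.2475
  C_33 = (0.90)(0.65) − (-0.10)(-0.25) = 0.5600
det(I−A) = Σ_j (I−A)_1j·C_1j = (0.90)(0.4100) + (-0.10)(0.2125) + (-0.45)(0.2375) = 0.240875
adj(I−A) = Cᵀ =
  [ 0.4100   0.2050   0.3075]
  [ 0.2125   0.5175   0.2475]
  [ 0.2375   0.2950   0.5600]
(I − A)⁻¹ = adj(I−A) / det(I−A) ≈
  [   1.7021     0.8511     1.2766]
  [   0.8822     2.1484     1.0275]
  [   0.9860     1.2247     2.3249]
First solve x = (I − A)⁻¹ d = adj(I−A)·d / det(I−A); in particular x_2 = (0.2125·60 + 0.5175·380 + 0.2475·260) / 0.240875 = 273.75 / 0.240875 ≈ 1136.482.
Intermediate flow from 3 to 2: z_32 = a_32 · x_2 = 0.30 × 273.75 / 0.240875 = 82.125 / 0.240875 ≈ 340.9.

z_32 = 340.9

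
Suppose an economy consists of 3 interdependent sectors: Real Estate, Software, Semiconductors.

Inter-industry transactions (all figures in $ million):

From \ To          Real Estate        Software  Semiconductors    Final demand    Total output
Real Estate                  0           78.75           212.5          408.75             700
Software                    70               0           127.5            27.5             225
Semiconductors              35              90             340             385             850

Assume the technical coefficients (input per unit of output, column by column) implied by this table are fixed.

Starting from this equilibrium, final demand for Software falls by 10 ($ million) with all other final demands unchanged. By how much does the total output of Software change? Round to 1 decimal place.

Technical coefficients a_ij = z_ij / X_j:
  a_11 = 0/700 = 0.00, a_21 = 70/700 = 0.10, a_31 = 35/700 = 0.05
  a_12 = 78.75/225 = 0.35, a_22 = 0/225 = 0.00, a_32 = 90/225 = 0.40
  a_13 = 212.5/850 = 0.25, a_23 = 127.5/850 = 0.15, a_33 = 340/850 = 0.40
I − A =
  [   1.00    -0.35    -0.25]
  [  -0.10     1.00    -0.15]
  [  -0.05    -0.40     0.60]
Cofactors of I−A, C_ij = (−1)^(i+j)·(minor ij) (rows/columns in the sector order above):
  C_11 = (1.00)(0.60) − (-0.15)(-0.40) = 0.5400
  C_12 = −[(-0.10)(0.60) − (-0.15)(-0.05)] = 0.0675
  C_13 = (-0.10)(-0.40) − (1.00)(-0.05) = 0.0900
  C_21 = −[(-0.35)(0.60) − (-0.25)(-0.40)] = 0.3100
  C_22 = (1.00)(0.60) − (-0.25)(-0.05) = 0.5875
  C_23 = −[(1.00)(-0.40) − (-0.35)(-0.05)] = 0.4175
  C_31 = (-0.35)(-0.15) − (-0.25)(1.00) = 0.3025
  C_32 = −[(1.00)(-0.15) − (-0.25)(-0.10)] = 0.1750
  C_33 = (1.00)(1.00) − (-0.35)(-0.10) = 0.9650
det(I−A) = Σ_j (I−A)_1j·C_1j = (1.00)(0.5400) + (-0.35)(0.0675) + (-0.25)(0.0900) = 0.493875
adj(I−A) = Cᵀ =
  [ 0.5400   0.3100   0.3025]
  [ 0.0675   0.5875   0.1750]
  [ 0.0900   0.4175   0.9650]
(I − A)⁻¹ = adj(I−A) / det(I−A) ≈
  [   1.0934     0.6277     0.6125]
  [   0.1367     1.1896     0.3543]
  [   0.1822     0.8454     1.9539]
Δx = (I − A)⁻¹ Δd with Δd having -10 in the Software component and 0 elsewhere.
So Δx_2 = L_22 · (-10), where L_22 = adj(I−A)_22 / det(I−A) = 0.5875 / 0.493875.
Δx_2 = 0.5875 × (-10) / 0.493875 = -5.875 / 0.493875 ≈ -11.9.

Δx_2 = -11.9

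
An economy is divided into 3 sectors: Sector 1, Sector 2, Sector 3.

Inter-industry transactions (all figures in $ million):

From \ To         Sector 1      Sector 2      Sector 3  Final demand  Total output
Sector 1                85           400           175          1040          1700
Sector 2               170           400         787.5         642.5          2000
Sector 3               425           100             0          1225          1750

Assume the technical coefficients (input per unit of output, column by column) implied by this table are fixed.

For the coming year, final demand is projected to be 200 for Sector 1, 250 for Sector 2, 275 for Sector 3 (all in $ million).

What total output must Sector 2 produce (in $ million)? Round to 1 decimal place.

Technical coefficients a_ij = z_ij / X_j:
  a_11 = 85/1700 = 0.05, a_21 = 170/1700 = 0.10, a_31 = 425/1700 = 0.25
  a_12 = 400/2000 = 0.20, a_22 = 400/2000 = 0.20, a_32 = 100/2000 = 0.05
  a_13 = 175/1750 = 0.10, a_23 = 787.5/1750 = 0.45, a_33 = 0/1750 = 0.00
I − A =
  [   0.95    -0.20    -0.10]
  [  -0.10     0.80    -0.45]
  [  -0.25    -0.05     1.00]
Cofactors of I−A, C_ij = (−1)^(i+j)·(minor ij) (rows/columns in the sector order above):
  C_11 = (0.80)(1.00) − (-0.45)(-0.05) = 0.7775
  C_12 = −[(-0.10)(1.00) − (-0.45)(-0.25)] = 0.2125
  C_13 = (-0.10)(-0.05) − (0.80)(-0.25) = 0.2050
  C_21 = −[(-0.20)(1.00) − (-0.10)(-0.05)] = 0.2050
  C_22 = (0.95)(1.00) − (-0.10)(-0.25) = 0.9250
  C_23 = −[(0.95)(-0.05) − (-0.20)(-0.25)] = 0.0975
  C_31 = (-0.20)(-0.45) − (-0.10)(0.80) = 0.1700
  C_32 = −[(0.95)(-0.45) − (-0.10)(-0.10)] = 0.4375
  C_33 = (0.95)(0.80) − (-0.20)(-0.10) = 0.7400
det(I−A) = Σ_j (I−A)_1j·C_1j = (0.95)(0.7775) + (-0.20)(0.2125) + (-0.10)(0.2050) = 0.675625
adj(I−A) = Cᵀ =
  [ 0.7775   0.2050   0.1700]
  [ 0.2125   0.9250   0.4375]
  [ 0.2050   0.0975   0.7400]
(I − A)⁻¹ = adj(I−A) / det(I−A) ≈
  [   1.1508     0.3034     0.2516]
  [   0.3145     1.3691     0.6475]
  [   0.3034     0.1443     1.0953]
x = (I − A)⁻¹ d = adj(I−A)·d / det(I−A), with det(I−A) = 0.675625:
  x_1 = (0.7775·200 + 0.2050·250 + 0.1700·275) / 0.675625 = 253.50 / 0.675625 ≈ 375.2
  x_2 = (0.2125·200 + 0.9250·250 + 0.4375·275) / 0.675625 = 394.0625 / 0.675625 ≈ 583.3
  x_3 = (0.2050·200 + 0.0975·250 + 0.7400·275) / 0.675625 = 268.875 / 0.675625 ≈ 398.0

x_2 = 583.3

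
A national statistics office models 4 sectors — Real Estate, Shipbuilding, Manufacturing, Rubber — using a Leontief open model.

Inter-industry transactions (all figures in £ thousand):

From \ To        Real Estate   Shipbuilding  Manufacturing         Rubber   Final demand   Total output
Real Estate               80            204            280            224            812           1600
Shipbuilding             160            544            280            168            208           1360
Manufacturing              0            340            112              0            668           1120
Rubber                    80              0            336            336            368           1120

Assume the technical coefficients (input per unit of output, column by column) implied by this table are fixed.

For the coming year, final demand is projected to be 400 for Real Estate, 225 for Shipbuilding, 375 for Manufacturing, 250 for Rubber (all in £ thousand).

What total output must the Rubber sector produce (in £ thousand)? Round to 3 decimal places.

x_4 = 719.409

Technical coefficients a_ij = z_ij / X_j:
  a_11 = 80/1600 = 0.05, a_21 = 160/1600 = 0.10, a_31 = 0/1600 = 0.00, a_41 = 80/1600 = 0.05
  a_12 = 204/1360 = 0.15, a_22 = 544/1360 = 0.40, a_32 = 340/1360 = 0.25, a_42 = 0/1360 = 0.00
  a_13 = 280/1120 = 0.25, a_23 = 280/1120 = 0.25, a_33 = 112/1120 = 0.10, a_43 = 336/1120 = 0.30
  a_14 = 224/1120 = 0.20, a_24 = 168/1120 = 0.15, a_34 = 0/1120 = 0.00, a_44 = 336/1120 = 0.30
I − A =
  [   0.95    -0.15    -0.25    -0.20]
  [  -0.10     0.60    -0.25    -0.15]
  [   0.00    -0.25     0.90     0.00]
  [  -0.05     0.00    -0.30     0.70]
Compute the cofactors C_ij = (−1)^(i+j)·(3×3 minor ij) of I−A; the adjugate is their transpose:
adj(I−A) = Cᵀ =
  [ 0.323000   0.153250   0.174000   0.125125]
  [ 0.069750   0.589500   0.231875   0.146250]
  [ 0.019375   0.163750   0.381375   0.040625]
  [ 0.031375   0.081125   0.175875   0.433875]
det(I−A) = Σ_j (I−A)_1j·C_1j = (0.95)(0.323000) + (-0.15)(0.069750) + (-0.25)(0.019375) + (-0.20)(0.031375) = 0.28526875
(I − A)⁻¹ = adj(I−A) / det(I−A) ≈
  [   1.1323     0.5372     0.6100     0.4386]
  [   0.2445     2.0665     0.8128     0.5127]
  [   0.0679     0.5740     1.3369     0.1424]
  [   0.1100     0.2844     0.6165     1.5209]
x = (I − A)⁻¹ d = adj(I−A)·d / det(I−A), with det(I−A) = 0.28526875:
  x_1 = (0.323000·400 + 0.153250·225 + 0.174000·375 + 0.125125·250) / 0.28526875 = 260.2125 / 0.28526875 ≈ 912.166
  x_2 = (0.069750·400 + 0.589500·225 + 0.231875·375 + 0.146250·250) / 0.28526875 = 284.053125 / 0.28526875 ≈ 995.739
  x_3 = (0.019375·400 + 0.163750·225 + 0.381375·375 + 0.040625·250) / 0.28526875 = 197.765625 / 0.28526875 ≈ 693.261
  x_4 = (0.031375·400 + 0.081125·225 + 0.175875·375 + 0.433875·250) / 0.28526875 = 205.225 / 0.28526875 ≈ 719.409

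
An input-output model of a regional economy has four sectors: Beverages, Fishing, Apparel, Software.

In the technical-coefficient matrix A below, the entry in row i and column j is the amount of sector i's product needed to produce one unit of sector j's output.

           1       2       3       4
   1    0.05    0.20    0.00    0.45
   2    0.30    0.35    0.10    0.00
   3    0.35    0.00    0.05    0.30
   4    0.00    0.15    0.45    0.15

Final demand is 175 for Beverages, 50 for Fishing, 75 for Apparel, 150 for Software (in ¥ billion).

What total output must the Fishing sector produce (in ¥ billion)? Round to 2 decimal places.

I − A =
  [   0.95    -0.20     0.00    -0.45]
  [  -0.30     0.65    -0.10     0.00]
  [  -0.35     0.00     0.95    -0.30]
  [   0.00    -0.15    -0.45     0.85]
Compute the cofactors C_ij = (−1)^(i+j)·(3×3 minor ij) of I−A; the adjugate is their transpose:
adj(I−A) = Cᵀ =
  [ 0.432625   0.198625   0.155375   0.283875]
  [ 0.231500   0.568000   0.141500   0.172500]
  [ 0.206875   0.125875   0.453625   0.269625]
  [ 0.150375   0.166875   0.265125   0.522625]
det(I−A) = Σ_j (I−A)_1j·C_1j = (0.95)(0.432625) + (-0.20)(0.231500) + (0.00)(0.206875) + (-0.45)(0.150375) = 0.297025
(I − A)⁻¹ = adj(I−A) / det(I−A) ≈
  [   1.4565     0.6687     0.5231     0.9557]
  [   0.7794     1.9123     0.4764     0.5808]
  [   0.6965     0.4238     1.5272     0.9078]
  [   0.5063     0.5618     0.8926     1.7595]
x = (I − A)⁻¹ d = adj(I−A)·d / det(I−A), with det(I−A) = 0.297025:
  x_1 = (0.432625·175 + 0.198625·50 + 0.155375·75 + 0.283875·150) / 0.297025 = 139.875 / 0.297025 ≈ 470.92
  x_2 = (0.231500·175 + 0.568000·50 + 0.141500·75 + 0.172500·150) / 0.297025 = 105.40 / 0.297025 ≈ 354.85
  x_3 = (0.206875·175 + 0.125875·50 + 0.453625·75 + 0.269625·150) / 0.297025 = 116.9625 / 0.297025 ≈ 393.78
  x_4 = (0.150375·175 + 0.166875·50 + 0.265125·75 + 0.522625·150) / 0.297025 = 132.9375 / 0.297025 ≈ 447.56

x_2 = 354.85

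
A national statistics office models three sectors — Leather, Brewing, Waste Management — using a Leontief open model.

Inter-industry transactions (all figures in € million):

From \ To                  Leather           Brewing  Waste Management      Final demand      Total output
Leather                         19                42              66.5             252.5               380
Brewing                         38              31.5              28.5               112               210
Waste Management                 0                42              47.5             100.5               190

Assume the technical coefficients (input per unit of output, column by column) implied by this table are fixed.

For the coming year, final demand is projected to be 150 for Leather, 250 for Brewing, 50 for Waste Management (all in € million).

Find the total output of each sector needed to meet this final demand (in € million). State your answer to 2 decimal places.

Technical coefficients a_ij = z_ij / X_j:
  a_11 = 19/380 = 0.05, a_21 = 38/380 = 0.10, a_31 = 0/380 = 0.00
  a_12 = 42/210 = 0.20, a_22 = 31.5/210 = 0.15, a_32 = 42/210 = 0.20
  a_13 = 66.5/190 = 0.35, a_23 = 28.5/190 = 0.15, a_33 = 47.5/190 = 0.25
I − A =
  [   0.95    -0.20    -0.35]
  [  -0.10     0.85    -0.15]
  [   0.00    -0.20     0.75]
Cofactors of I−A, C_ij = (−1)^(i+j)·(minor ij) (rows/columns in the sector order above):
  C_11 = (0.85)(0.75) − (-0.15)(-0.20) = 0.6075
  C_12 = −[(-0.10)(0.75) − (-0.15)(0.00)] = 0.0750
  C_13 = (-0.10)(-0.20) − (0.85)(0.00) = 0.0200
  C_21 = −[(-0.20)(0.75) − (-0.35)(-0.20)] = 0.2200
  C_22 = (0.95)(0.75) − (-0.35)(0.00) = 0.7125
  C_23 = −[(0.95)(-0.20) − (-0.20)(0.00)] = 0.1900
  C_31 = (-0.20)(-0.15) − (-0.35)(0.85) = 0.3275
  C_32 = −[(0.95)(-0.15) − (-0.35)(-0.10)] = 0.1775
  C_33 = (0.95)(0.85) − (-0.20)(-0.10) = 0.7875
det(I−A) = Σ_j (I−A)_1j·C_1j = (0.95)(0.6075) + (-0.20)(0.0750) + (-0.35)(0.0200) = 0.555125
adj(I−A) = Cᵀ =
  [ 0.6075   0.2200   0.3275]
  [ 0.0750   0.7125   0.1775]
  [ 0.0200   0.1900   0.7875]
(I − A)⁻¹ = adj(I−A) / det(I−A) ≈
  [   1.0943     0.3963     0.5900]
  [   0.1351     1.2835     0.3197]
  [   0.0360     0.3423     1.4186]
x = (I − A)⁻¹ d = adj(I−A)·d / det(I−A), with det(I−A) = 0.555125:
  x_1 = (0.6075·150 + 0.2200·250 + 0.3275·50) / 0.555125 = 162.50 / 0.555125 ≈ 292.73
  x_2 = (0.0750·150 + 0.7125·250 + 0.1775·50) / 0.555125 = 198.25 / 0.555125 ≈ 357.13
  x_3 = (0.0200·150 + 0.1900·250 + 0.7875·50) / 0.555125 = 89.875 / 0.555125 ≈ 161.90

x_1 = 292.73, x_2 = 357.13, x_3 = 161.90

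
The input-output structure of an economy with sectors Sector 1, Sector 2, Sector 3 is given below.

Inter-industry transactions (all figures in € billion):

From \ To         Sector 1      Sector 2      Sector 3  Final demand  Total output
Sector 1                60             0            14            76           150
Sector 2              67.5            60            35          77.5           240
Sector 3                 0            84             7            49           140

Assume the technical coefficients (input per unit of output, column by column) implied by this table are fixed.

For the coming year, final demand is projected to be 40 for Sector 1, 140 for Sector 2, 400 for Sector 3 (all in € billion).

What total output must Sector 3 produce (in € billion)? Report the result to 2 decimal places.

x_3 = 600.42

Technical coefficients a_ij = z_ij / X_j:
  a_11 = 60/150 = 0.40, a_21 = 67.5/150 = 0.45, a_31 = 0/150 = 0.00
  a_12 = 0/240 = 0.00, a_22 = 60/240 = 0.25, a_32 = 84/240 = 0.35
  a_13 = 14/140 = 0.10, a_23 = 35/140 = 0.25, a_33 = 7/140 = 0.05
I − A =
  [   0.60     0.00    -0.10]
  [  -0.45     0.75    -0.25]
  [   0.00    -0.35     0.95]
Cofactors of I−A, C_ij = (−1)^(i+j)·(minor ij) (rows/columns in the sector order above):
  C_11 = (0.75)(0.95) − (-0.25)(-0.35) = 0.6250
  C_12 = −[(-0.45)(0.95) − (-0.25)(0.00)] = 0.4275
  C_13 = (-0.45)(-0.35) − (0.75)(0.00) = 0.1575
  C_21 = −[(0.00)(0.95) − (-0.10)(-0.35)] = 0.0350
  C_22 = (0.60)(0.95) − (-0.10)(0.00) = 0.5700
  C_23 = −[(0.60)(-0.35) − (0.00)(0.00)] = 0.2100
  C_31 = (0.00)(-0.25) − (-0.10)(0.75) = 0.0750
  C_32 = −[(0.60)(-0.25) − (-0.10)(-0.45)] = 0.1950
  C_33 = (0.60)(0.75) − (0.00)(-0.45) = 0.4500
det(I−A) = Σ_j (I−A)_1j·C_1j = (0.60)(0.6250) + (0.00)(0.4275) + (-0.10)(0.1575) = 0.35925
adj(I−A) = Cᵀ =
  [ 0.6250   0.0350   0.0750]
  [ 0.4275   0.5700   0.1950]
  [ 0.1575   0.2100   0.4500]
(I − A)⁻¹ = adj(I−A) / det(I−A) ≈
  [   1.7397     0.0974     0.2088]
  [   1.1900     1.5866     0.5428]
  [   0.4384     0.5846     1.2526]
x = (I − A)⁻¹ d = adj(I−A)·d / det(I−A), with det(I−A) = 0.35925:
  x_1 = (0.6250·40 + 0.0350·140 + 0.0750·400) / 0.35925 = 59.90 / 0.35925 ≈ 166.74
  x_2 = (0.4275·40 + 0.5700·140 + 0.1950·400) / 0.35925 = 174.90 / 0.35925 ≈ 486.85
  x_3 = (0.1575·40 + 0.2100·140 + 0.4500·400) / 0.35925 = 215.70 / 0.35925 ≈ 600.42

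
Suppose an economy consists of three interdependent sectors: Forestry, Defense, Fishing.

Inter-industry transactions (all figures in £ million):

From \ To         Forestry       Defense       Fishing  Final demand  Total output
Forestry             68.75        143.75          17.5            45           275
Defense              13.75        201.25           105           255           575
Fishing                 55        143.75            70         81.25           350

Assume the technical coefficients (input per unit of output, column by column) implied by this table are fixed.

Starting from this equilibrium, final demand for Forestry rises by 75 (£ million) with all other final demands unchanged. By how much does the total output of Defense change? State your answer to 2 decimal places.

Technical coefficients a_ij = z_ij / X_j:
  a_11 = 68.75/275 = 0.25, a_21 = 13.75/275 = 0.05, a_31 = 55/275 = 0.20
  a_12 = 143.75/575 = 0.25, a_22 = 201.25/575 = 0.35, a_32 = 143.75/575 = 0.25
  a_13 = 17.5/350 = 0.05, a_23 = 105/350 = 0.30, a_33 = 70/350 = 0.20
I − A =
  [   0.75    -0.25    -0.05]
  [  -0.05     0.65    -0.30]
  [  -0.20    -0.25     0.80]
Cofactors of I−A, C_ij = (−1)^(i+j)·(minor ij) (rows/columns in the sector order above):
  C_11 = (0.65)(0.80) − (-0.30)(-0.25) = 0.4450
  C_12 = −[(-0.05)(0.80) − (-0.30)(-0.20)] = 0.1000
  C_13 = (-0.05)(-0.25) − (0.65)(-0.20) = 0.1425
  C_21 = −[(-0.25)(0.80) − (-0.05)(-0.25)] = 0.2125
  C_22 = (0.75)(0.80) − (-0.05)(-0.20) = 0.5900
  C_23 = −[(0.75)(-0.25) − (-0.25)(-0.20)] = 0.2375
  C_31 = (-0.25)(-0.30) − (-0.05)(0.65) = 0.1075
  C_32 = −[(0.75)(-0.30) − (-0.05)(-0.05)] = 0.2275
  C_33 = (0.75)(0.65) − (-0.25)(-0.05) = 0.4750
det(I−A) = Σ_j (I−A)_1j·C_1j = (0.75)(0.4450) + (-0.25)(0.1000) + (-0.05)(0.1425) = 0.301625
adj(I−A) = Cᵀ =
  [ 0.4450   0.2125   0.1075]
  [ 0.1000   0.5900   0.2275]
  [ 0.1425   0.2375   0.4750]
(I − A)⁻¹ = adj(I−A) / det(I−A) ≈
  [   1.4753     0.7045     0.3564]
  [   0.3315     1.9561     0.7542]
  [   0.4724     0.7874     1.5748]
Δx = (I − A)⁻¹ Δd with Δd having +75 in the Forestry component and 0 elsewhere.
So Δx_2 = L_21 · (+75), where L_21 = adj(I−A)_21 / det(I−A) = 0.1000 / 0.301625.
Δx_2 = 0.1000 × (+75) / 0.301625 = 7.50 / 0.301625 ≈ 24.87.

Δx_2 = 24.87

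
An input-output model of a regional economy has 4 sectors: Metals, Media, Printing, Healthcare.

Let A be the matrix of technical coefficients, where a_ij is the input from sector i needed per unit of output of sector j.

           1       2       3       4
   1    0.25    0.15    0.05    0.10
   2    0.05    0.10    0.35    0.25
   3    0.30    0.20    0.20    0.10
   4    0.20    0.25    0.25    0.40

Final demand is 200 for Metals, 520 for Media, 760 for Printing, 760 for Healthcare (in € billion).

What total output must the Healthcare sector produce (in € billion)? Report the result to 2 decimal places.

x_4 = 4178.81

I − A =
  [   0.75    -0.15    -0.05    -0.10]
  [  -0.05     0.90    -0.35    -0.25]
  [  -0.30    -0.20     0.80    -0.10]
  [  -0.20    -0.25    -0.25     0.60]
Compute the cofactors C_ij = (−1)^(i+j)·(3×3 minor ij) of I−A; the adjugate is their transpose:
adj(I−A) = Cᵀ =
  [ 0.296250   0.100500   0.096000   0.107250]
  [ 0.151500   0.307750   0.202625   0.187250]
  [ 0.178500   0.142250   0.326875   0.143500]
  [ 0.236250   0.221000   0.252625   0.451750]
det(I−A) = Σ_j (I−A)_1j·C_1j = (0.75)(0.296250) + (-0.15)(0.151500) + (-0.05)(0.178500) + (-0.10)(0.236250) = 0.1669125
(I − A)⁻¹ = adj(I−A) / det(I−A) ≈
  [   1.7749     0.6021     0.5752     0.6426]
  [   0.9077     1.8438     1.2140     1.1218]
  [   1.0694     0.8522     1.9584     0.8597]
  [   1.4154     1.3240     1.5135     2.7065]
x = (I − A)⁻¹ d = adj(I−A)·d / det(I−A), with det(I−A) = 0.1669125:
  x_1 = (0.296250·200 + 0.100500·520 + 0.096000·760 + 0.107250·760) / 0.1669125 = 265.98 / 0.1669125 ≈ 1593.53
  x_2 = (0.151500·200 + 0.307750·520 + 0.202625·760 + 0.187250·760) / 0.1669125 = 486.635 / 0.1669125 ≈ 2915.51
  x_3 = (0.178500·200 + 0.142250·520 + 0.326875·760 + 0.143500·760) / 0.1669125 = 467.155 / 0.1669125 ≈ 2798.80
  x_4 = (0.236250·200 + 0.221000·520 + 0.252625·760 + 0.451750·760) / 0.1669125 = 697.495 / 0.1669125 ≈ 4178.81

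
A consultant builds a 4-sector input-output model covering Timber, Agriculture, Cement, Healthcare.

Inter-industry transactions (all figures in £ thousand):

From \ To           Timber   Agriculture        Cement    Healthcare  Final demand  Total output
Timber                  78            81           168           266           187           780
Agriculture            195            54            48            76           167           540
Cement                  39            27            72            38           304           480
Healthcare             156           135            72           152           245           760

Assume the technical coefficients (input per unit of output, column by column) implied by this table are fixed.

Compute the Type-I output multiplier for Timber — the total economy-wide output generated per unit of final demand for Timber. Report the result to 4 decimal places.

Technical coefficients a_ij = z_ij / X_j:
  a_11 = 78/780 = 0.10, a_21 = 195/780 = 0.25, a_31 = 39/780 = 0.05, a_41 = 156/780 = 0.20
  a_12 = 81/540 = 0.15, a_22 = 54/540 = 0.10, a_32 = 27/540 = 0.05, a_42 = 135/540 = 0.25
  a_13 = 168/480 = 0.35, a_23 = 48/480 = 0.10, a_33 = 72/480 = 0.15, a_43 = 72/480 = 0.15
  a_14 = 266/760 = 0.35, a_24 = 76/760 = 0.10, a_34 = 38/760 = 0.05, a_44 = 152/760 = 0.20
I − A =
  [   0.90    -0.15    -0.35    -0.35]
  [  -0.25     0.90    -0.10    -0.10]
  [  -0.05    -0.05     0.85    -0.05]
  [  -0.20    -0.25    -0.15     0.80]
Compute the cofactors C_ij = (−1)^(i+j)·(3×3 minor ij) of I−A; the adjugate is their transpose:
adj(I−A) = Cᵀ =
  [ 0.578000   0.196250   0.313500   0.297000]
  [ 0.190875   0.525625   0.168625   0.159750]
  [ 0.057875   0.055625   0.507625   0.064000]
  [ 0.215000   0.223750   0.226250   0.631250]
det(I−A) = Σ_j (I−A)_1j·C_1j = (0.90)(0.578000) + (-0.15)(0.190875) + (-0.35)(0.057875) + (-0.35)(0.215000) = 0.3960625
(I − A)⁻¹ = adj(I−A) / det(I−A) ≈
  [   1.45937     0.49550     0.79154     0.74988]
  [   0.48193     1.32713     0.42575     0.40335]
  [   0.14613     0.14045     1.28168     0.16159]
  [   0.54284     0.56494     0.57125     1.59381]
The output multiplier for sector j is the column-j sum of the Leontief inverse (I − A)⁻¹ = adj(I−A) / det(I−A).
Column 1 of adj(I−A): (0.578000, 0.190875, 0.057875, 0.215000); det(I−A) = 0.3960625.
m_1 = (0.578000 + 0.190875 + 0.057875 + 0.215000) / 0.3960625 = 1.04175 / 0.3960625 ≈ 2.6303.

m_1 = 2.6303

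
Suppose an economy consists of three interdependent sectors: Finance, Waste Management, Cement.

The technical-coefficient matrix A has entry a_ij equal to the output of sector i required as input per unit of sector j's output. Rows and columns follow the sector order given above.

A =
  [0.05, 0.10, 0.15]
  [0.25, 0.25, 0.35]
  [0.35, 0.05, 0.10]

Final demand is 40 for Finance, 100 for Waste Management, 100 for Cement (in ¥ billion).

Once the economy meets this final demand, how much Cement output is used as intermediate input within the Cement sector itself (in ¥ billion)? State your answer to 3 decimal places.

I − A =
  [   0.95    -0.10    -0.15]
  [  -0.25     0.75    -0.35]
  [  -0.35    -0.05     0.90]
Cofactors of I−A, C_ij = (−1)^(i+j)·(minor ij) (rows/columns in the sector order above):
  C_11 = (0.75)(0.90) − (-0.35)(-0.05) = 0.6575
  C_12 = −[(-0.25)(0.90) − (-0.35)(-0.35)] = 0.3475
  C_13 = (-0.25)(-0.05) − (0.75)(-0.35) = 0.2750
  C_21 = −[(-0.10)(0.90) − (-0.15)(-0.05)] = 0.0975
  C_22 = (0.95)(0.90) − (-0.15)(-0.35) = 0.8025
  C_23 = −[(0.95)(-0.05) − (-0.10)(-0.35)] = 0.0825
  C_31 = (-0.10)(-0.35) − (-0.15)(0.75) = 0.1475
  C_32 = −[(0.95)(-0.35) − (-0.15)(-0.25)] = 0.3700
  C_33 = (0.95)(0.75) − (-0.10)(-0.25) = 0.6875
det(I−A) = Σ_j (I−A)_1j·C_1j = (0.95)(0.6575) + (-0.10)(0.3475) + (-0.15)(0.2750) = 0.548625
adj(I−A) = Cᵀ =
  [ 0.6575   0.0975   0.1475]
  [ 0.3475   0.8025   0.3700]
  [ 0.2750   0.0825   0.6875]
(I − A)⁻¹ = adj(I−A) / det(I−A) ≈
  [   1.1985     0.1777     0.2689]
  [   0.6334     1.4627     0.6744]
  [   0.5013     0.1504     1.2531]
First solve x = (I − A)⁻¹ d = adj(I−A)·d / det(I−A); in particular x_C = (0.2750·40 + 0.0825·100 + 0.6875·100) / 0.548625 = 88.00 / 0.548625 ≈ 160.40100.
Intermediate flow from C to C: z_CC = a_CC · x_C = 0.10 × 88.00 / 0.548625 = 8.80 / 0.548625 ≈ 16.040.

z_CC = 16.040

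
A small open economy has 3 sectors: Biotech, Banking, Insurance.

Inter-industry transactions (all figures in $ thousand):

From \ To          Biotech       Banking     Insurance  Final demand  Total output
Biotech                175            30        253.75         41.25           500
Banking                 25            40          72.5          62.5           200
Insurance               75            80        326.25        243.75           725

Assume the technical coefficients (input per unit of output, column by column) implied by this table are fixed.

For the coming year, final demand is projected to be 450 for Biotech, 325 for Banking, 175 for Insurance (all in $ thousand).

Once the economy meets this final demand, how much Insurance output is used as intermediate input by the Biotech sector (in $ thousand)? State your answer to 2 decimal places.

Technical coefficients a_ij = z_ij / X_j:
  a_11 = 175/500 = 0.35, a_21 = 25/500 = 0.05, a_31 = 75/500 = 0.15
  a_12 = 30/200 = 0.15, a_22 = 40/200 = 0.20, a_32 = 80/200 = 0.40
  a_13 = 253.75/725 = 0.35, a_23 = 72.5/725 = 0.10, a_33 = 326.25/725 = 0.45
I − A =
  [   0.65    -0.15    -0.35]
  [  -0.05     0.80    -0.10]
  [  -0.15    -0.40     0.55]
Cofactors of I−A, C_ij = (−1)^(i+j)·(minor ij) (rows/columns in the sector order above):
  C_11 = (0.80)(0.55) − (-0.10)(-0.40) = 0.4000
  C_12 = −[(-0.05)(0.55) − (-0.10)(-0.15)] = 0.0425
  C_13 = (-0.05)(-0.40) − (0.80)(-0.15) = 0.1400
  C_21 = −[(-0.15)(0.55) − (-0.35)(-0.40)] = 0.2225
  C_22 = (0.65)(0.55) − (-0.35)(-0.15) = 0.3050
  C_23 = −[(0.65)(-0.40) − (-0.15)(-0.15)] = 0.2825
  C_31 = (-0.15)(-0.10) − (-0.35)(0.80) = 0.2950
  C_32 = −[(0.65)(-0.10) − (-0.35)(-0.05)] = 0.0825
  C_33 = (0.65)(0.80) − (-0.15)(-0.05) = 0.5125
det(I−A) = Σ_j (I−A)_1j·C_1j = (0.65)(0.4000) + (-0.15)(0.0425) + (-0.35)(0.1400) = 0.204625
adj(I−A) = Cᵀ =
  [ 0.4000   0.2225   0.2950]
  [ 0.0425   0.3050   0.0825]
  [ 0.1400   0.2825   0.5125]
(I − A)⁻¹ = adj(I−A) / det(I−A) ≈
  [   1.9548     1.0874     1.4417]
  [   0.2077     1.4905     0.4032]
  [   0.6842     1.3806     2.5046]
First solve x = (I − A)⁻¹ d = adj(I−A)·d / det(I−A); in particular x_1 = (0.4000·450 + 0.2225·325 + 0.2950·175) / 0.204625 = 303.9375 / 0.204625 ≈ 1485.3390.
Intermediate flow from 3 to 1: z_31 = a_31 · x_1 = 0.15 × 303.9375 / 0.204625 = 45.590625 / 0.204625 ≈ 222.80.

z_31 = 222.80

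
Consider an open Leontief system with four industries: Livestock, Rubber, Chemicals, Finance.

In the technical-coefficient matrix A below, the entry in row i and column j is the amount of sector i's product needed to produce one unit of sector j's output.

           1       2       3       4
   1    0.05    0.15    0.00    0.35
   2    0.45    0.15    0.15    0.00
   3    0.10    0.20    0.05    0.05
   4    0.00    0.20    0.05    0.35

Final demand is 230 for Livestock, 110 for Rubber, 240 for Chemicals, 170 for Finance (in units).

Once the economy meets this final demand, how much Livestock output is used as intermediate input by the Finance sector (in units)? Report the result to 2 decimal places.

I − A =
  [   0.95    -0.15     0.00    -0.35]
  [  -0.45     0.85    -0.15     0.00]
  [  -0.10    -0.20     0.95    -0.05]
  [   0.00    -0.20    -0.05     0.65]
Compute the cofactors C_ij = (−1)^(i+j)·(3×3 minor ij) of I−A; the adjugate is their transpose:
adj(I−A) = Cᵀ =
  [ 0.50175   0.16225   0.04000   0.27325]
  [ 0.28650   0.58250   0.10050   0.16200]
  [ 0.11825   0.14975   0.44950   0.09825]
  [ 0.09725   0.19075   0.06550   0.67225]
det(I−A) = Σ_j (I−A)_1j·C_1j = (0.95)(0.50175) + (-0.15)(0.28650) + (0.00)(0.11825) + (-0.35)(0.09725) = 0.39965
(I − A)⁻¹ = adj(I−A) / det(I−A) ≈
  [   1.2555     0.4060     0.1001     0.6837]
  [   0.7169     1.4575     0.2515     0.4054]
  [   0.2959     0.3747     1.1247     0.2458]
  [   0.2433     0.4773     0.1639     1.6821]
First solve x = (I − A)⁻¹ d = adj(I−A)·d / det(I−A); in particular x_4 = (0.09725·230 + 0.19075·110 + 0.06550·240 + 0.67225·170) / 0.39965 = 173.3525 / 0.39965 ≈ 433.7608.
Intermediate flow from 1 to 4: z_14 = a_14 · x_4 = 0.35 × 173.3525 / 0.39965 = 60.673375 / 0.39965 ≈ 151.82.

z_14 = 151.82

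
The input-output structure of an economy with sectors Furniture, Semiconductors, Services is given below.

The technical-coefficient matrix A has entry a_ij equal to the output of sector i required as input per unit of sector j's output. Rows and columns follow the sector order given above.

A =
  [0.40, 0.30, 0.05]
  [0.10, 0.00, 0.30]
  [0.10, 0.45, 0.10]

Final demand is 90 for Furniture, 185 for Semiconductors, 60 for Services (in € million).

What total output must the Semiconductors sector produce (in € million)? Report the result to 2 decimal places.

x_2 = 290.74

I − A =
  [   0.60    -0.30    -0.05]
  [  -0.10     1.00    -0.30]
  [  -0.10    -0.45     0.90]
Cofactors of I−A, C_ij = (−1)^(i+j)·(minor ij) (rows/columns in the sector order above):
  C_11 = (1.00)(0.90) − (-0.30)(-0.45) = 0.7650
  C_12 = −[(-0.10)(0.90) − (-0.30)(-0.10)] = 0.1200
  C_13 = (-0.10)(-0.45) − (1.00)(-0.10) = 0.1450
  C_21 = −[(-0.30)(0.90) − (-0.05)(-0.45)] = 0.2925
  C_22 = (0.60)(0.90) − (-0.05)(-0.10) = 0.5350
  C_23 = −[(0.60)(-0.45) − (-0.30)(-0.10)] = 0.3000
  C_31 = (-0.30)(-0.30) − (-0.05)(1.00) = 0.1400
  C_32 = −[(0.60)(-0.30) − (-0.05)(-0.10)] = 0.1850
  C_33 = (0.60)(1.00) − (-0.30)(-0.10) = 0.5700
det(I−A) = Σ_j (I−A)_1j·C_1j = (0.60)(0.7650) + (-0.30)(0.1200) + (-0.05)(0.1450) = 0.41575
adj(I−A) = Cᵀ =
  [ 0.7650   0.2925   0.1400]
  [ 0.1200   0.5350   0.1850]
  [ 0.1450   0.3000   0.5700]
(I − A)⁻¹ = adj(I−A) / det(I−A) ≈
  [   1.8400     0.7035     0.3367]
  [   0.2886     1.2868     0.4450]
  [   0.3488     0.7216     1.3710]
x = (I − A)⁻¹ d = adj(I−A)·d / det(I−A), with det(I−A) = 0.41575:
  x_1 = (0.7650·90 + 0.2925·185 + 0.1400·60) / 0.41575 = 131.3625 / 0.41575 ≈ 315.97
  x_2 = (0.1200·90 + 0.5350·185 + 0.1850·60) / 0.41575 = 120.875 / 0.41575 ≈ 290.74
  x_3 = (0.1450·90 + 0.3000·185 + 0.5700·60) / 0.41575 = 102.75 / 0.41575 ≈ 247.14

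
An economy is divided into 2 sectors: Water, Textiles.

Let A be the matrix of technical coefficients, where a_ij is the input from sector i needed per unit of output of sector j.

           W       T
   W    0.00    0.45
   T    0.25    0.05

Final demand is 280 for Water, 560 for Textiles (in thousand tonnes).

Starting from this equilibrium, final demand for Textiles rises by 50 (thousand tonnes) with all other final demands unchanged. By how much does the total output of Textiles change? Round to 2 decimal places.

I − A =
  [   1.00    -0.45]
  [  -0.25     0.95]
det(I−A) = (1.00)(0.95) − (-0.45)(-0.25) = 0.8375
adj(I−A) = [[0.95, 0.45], [0.25, 1.00]]
(I − A)⁻¹ = adj(I−A) / det(I−A) ≈
  [   1.1343     0.5373]
  [   0.2985     1.1940]
Δx = (I − A)⁻¹ Δd with Δd having +50 in the Textiles component and 0 elsewhere.
So Δx_T = L_TT · (+50), where L_TT = adj(I−A)_TT / det(I−A) = 1.00 / 0.8375.
Δx_T = 1.00 × (+50) / 0.8375 = 50.00 / 0.8375 ≈ 59.70.

Δx_T = 59.70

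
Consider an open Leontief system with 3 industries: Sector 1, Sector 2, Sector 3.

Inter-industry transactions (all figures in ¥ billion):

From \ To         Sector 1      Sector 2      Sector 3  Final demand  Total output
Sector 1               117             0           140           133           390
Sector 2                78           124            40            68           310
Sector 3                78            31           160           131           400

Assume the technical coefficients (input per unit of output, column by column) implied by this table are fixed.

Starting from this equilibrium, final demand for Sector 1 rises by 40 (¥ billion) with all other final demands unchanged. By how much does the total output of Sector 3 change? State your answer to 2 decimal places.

Δx_3 = 28.57

Technical coefficients a_ij = z_ij / X_j:
  a_11 = 117/390 = 0.30, a_21 = 78/390 = 0.20, a_31 = 78/390 = 0.20
  a_12 = 0/310 = 0.00, a_22 = 124/310 = 0.40, a_32 = 31/310 = 0.10
  a_13 = 140/400 = 0.35, a_23 = 40/400 = 0.10, a_33 = 160/400 = 0.40
I − A =
  [   0.70     0.00    -0.35]
  [  -0.20     0.60    -0.10]
  [  -0.20    -0.10     0.60]
Cofactors of I−A, C_ij = (−1)^(i+j)·(minor ij) (rows/columns in the sector order above):
  C_11 = (0.60)(0.60) − (-0.10)(-0.10) = 0.3500
  C_12 = −[(-0.20)(0.60) − (-0.10)(-0.20)] = 0.1400
  C_13 = (-0.20)(-0.10) − (0.60)(-0.20) = 0.1400
  C_21 = −[(0.00)(0.60) − (-0.35)(-0.10)] = 0.0350
  C_22 = (0.70)(0.60) − (-0.35)(-0.20) = 0.3500
  C_23 = −[(0.70)(-0.10) − (0.00)(-0.20)] = 0.0700
  C_31 = (0.00)(-0.10) − (-0.35)(0.60) = 0.2100
  C_32 = −[(0.70)(-0.10) − (-0.35)(-0.20)] = 0.1400
  C_33 = (0.70)(0.60) − (0.00)(-0.20) = 0.4200
det(I−A) = Σ_j (I−A)_1j·C_1j = (0.70)(0.3500) + (0.00)(0.1400) + (-0.35)(0.1400) = 0.1960
adj(I−A) = Cᵀ =
  [ 0.3500   0.0350   0.2100]
  [ 0.1400   0.3500   0.1400]
  [ 0.1400   0.0700   0.4200]
(I − A)⁻¹ = adj(I−A) / det(I−A) ≈
  [   1.7857     0.1786     1.0714]
  [   0.7143     1.7857     0.7143]
  [   0.7143     0.3571     2.1429]
Δx = (I − A)⁻¹ Δd with Δd having +40 in the Sector 1 component and 0 elsewhere.
So Δx_3 = L_31 · (+40), where L_31 = adj(I−A)_31 / det(I−A) = 0.1400 / 0.1960.
Δx_3 = 0.1400 × (+40) / 0.1960 = 5.60 / 0.1960 ≈ 28.57.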